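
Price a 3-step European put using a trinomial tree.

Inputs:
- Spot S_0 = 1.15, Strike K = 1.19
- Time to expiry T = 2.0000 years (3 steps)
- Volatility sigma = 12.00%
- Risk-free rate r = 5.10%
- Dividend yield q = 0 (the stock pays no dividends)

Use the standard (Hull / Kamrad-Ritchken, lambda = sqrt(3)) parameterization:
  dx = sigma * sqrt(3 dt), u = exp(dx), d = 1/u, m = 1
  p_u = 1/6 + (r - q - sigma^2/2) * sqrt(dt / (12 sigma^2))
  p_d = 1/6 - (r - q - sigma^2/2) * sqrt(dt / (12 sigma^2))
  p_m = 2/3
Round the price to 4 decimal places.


dt = T/N = 0.666667; dx = sigma*sqrt(3*dt) = 0.169706
u = exp(dx) = 1.184956; d = 1/u = 0.843913
p_u = 0.252698, p_m = 0.666667, p_d = 0.080635
Discount per step: exp(-r*dt) = 0.966572
Stock lattice S(k, j) with j the centered position index:
  k=0: S(0,+0) = 1.1500
  k=1: S(1,-1) = 0.9705; S(1,+0) = 1.1500; S(1,+1) = 1.3627
  k=2: S(2,-2) = 0.8190; S(2,-1) = 0.9705; S(2,+0) = 1.1500; S(2,+1) = 1.3627; S(2,+2) = 1.6147
  k=3: S(3,-3) = 0.6912; S(3,-2) = 0.8190; S(3,-1) = 0.9705; S(3,+0) = 1.1500; S(3,+1) = 1.3627; S(3,+2) = 1.6147; S(3,+3) = 1.9134
Terminal payoffs V(N, j) = max(K - S_T, 0):
  V(3,-3) = 0.498820; V(3,-2) = 0.370982; V(3,-1) = 0.219500; V(3,+0) = 0.040000; V(3,+1) = 0.000000; V(3,+2) = 0.000000; V(3,+3) = 0.000000
Backward induction: V(k, j) = exp(-r*dt) * [p_u * V(k+1, j+1) + p_m * V(k+1, j) + p_d * V(k+1, j-1)]
  V(2,-2) = exp(-r*dt) * [p_u*0.219500 + p_m*0.370982 + p_d*0.498820] = 0.331545
  V(2,-1) = exp(-r*dt) * [p_u*0.040000 + p_m*0.219500 + p_d*0.370982] = 0.180126
  V(2,+0) = exp(-r*dt) * [p_u*0.000000 + p_m*0.040000 + p_d*0.219500] = 0.042883
  V(2,+1) = exp(-r*dt) * [p_u*0.000000 + p_m*0.000000 + p_d*0.040000] = 0.003118
  V(2,+2) = exp(-r*dt) * [p_u*0.000000 + p_m*0.000000 + p_d*0.000000] = 0.000000
  V(1,-1) = exp(-r*dt) * [p_u*0.042883 + p_m*0.180126 + p_d*0.331545] = 0.152384
  V(1,+0) = exp(-r*dt) * [p_u*0.003118 + p_m*0.042883 + p_d*0.180126] = 0.042433
  V(1,+1) = exp(-r*dt) * [p_u*0.000000 + p_m*0.003118 + p_d*0.042883] = 0.005351
  V(0,+0) = exp(-r*dt) * [p_u*0.005351 + p_m*0.042433 + p_d*0.152384] = 0.040527

Answer: Price = V(0,0) = 0.0405


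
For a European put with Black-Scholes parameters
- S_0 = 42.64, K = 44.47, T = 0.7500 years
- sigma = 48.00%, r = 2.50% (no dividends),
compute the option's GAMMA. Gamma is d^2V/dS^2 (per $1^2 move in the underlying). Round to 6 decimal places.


d1 = 0.1518623065; d2 = -0.2638298873
phi(d1) = 0.3943684662; exp(-qT) = 1.0000000000; exp(-rT) = 0.9814246877
Gamma = exp(-qT) * phi(d1) / (S * sigma * sqrt(T)) = 1.0000000000 * 0.3943684662 / (42.6400 * 0.4800 * 0.8660254038) = 0.022249

Answer: Gamma = 0.022249


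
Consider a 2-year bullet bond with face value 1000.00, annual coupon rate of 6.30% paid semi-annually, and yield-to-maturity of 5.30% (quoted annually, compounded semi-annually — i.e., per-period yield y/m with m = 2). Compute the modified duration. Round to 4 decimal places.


Answer: Modified duration = 1.8618

Derivation:
Coupon per period c = face * coupon_rate / m = 31.500000
Periods per year m = 2; per-period yield y/m = 0.026500
Number of cashflows N = 4
Cashflows (t years, CF_t, discount factor 1/(1+y/m)^(m*t), PV):
  t = 0.5000: CF_t = 31.500000, DF = 0.974184, PV = 30.686800
  t = 1.0000: CF_t = 31.500000, DF = 0.949035, PV = 29.894593
  t = 1.5000: CF_t = 31.500000, DF = 0.924535, PV = 29.122838
  t = 2.0000: CF_t = 1031.500000, DF = 0.900667, PV = 929.037870
Price P = sum_t PV_t = 1018.742101
First compute Macaulay numerator sum_t t * PV_t:
  t * PV_t at t = 0.5000: 15.343400
  t * PV_t at t = 1.0000: 29.894593
  t * PV_t at t = 1.5000: 43.684257
  t * PV_t at t = 2.0000: 1858.075741
Macaulay duration D = 1946.997990 / 1018.742101 = 1.911178
Modified duration = D / (1 + y/m) = 1.911178 / (1 + 0.026500) = 1.861840


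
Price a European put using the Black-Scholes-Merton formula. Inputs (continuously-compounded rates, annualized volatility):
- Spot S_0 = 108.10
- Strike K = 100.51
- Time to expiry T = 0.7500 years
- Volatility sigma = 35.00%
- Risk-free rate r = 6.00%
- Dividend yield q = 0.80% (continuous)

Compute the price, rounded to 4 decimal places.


Answer: Price = 7.3936

Derivation:
d1 = (ln(S/K) + (r - q + 0.5*sigma^2) * T) / (sigma * sqrt(T)) = 0.52039714
d2 = d1 - sigma * sqrt(T) = 0.21728825
exp(-rT) = 0.95599748; exp(-qT) = 0.99401796
P = K * exp(-rT) * N(-d2) - S_0 * exp(-qT) * N(-d1)
N(-d1) = 0.30139340; N(-d2) = 0.41399186
P = 100.5100 * 0.95599748 * 0.41399186 - 108.1000 * 0.99401796 * 0.30139340 = 7.3936


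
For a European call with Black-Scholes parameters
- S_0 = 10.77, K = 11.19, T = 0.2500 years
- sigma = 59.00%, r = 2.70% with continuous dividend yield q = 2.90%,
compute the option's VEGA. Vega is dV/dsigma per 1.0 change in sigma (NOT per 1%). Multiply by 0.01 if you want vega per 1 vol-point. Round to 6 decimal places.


Answer: Vega = 2.132508

Derivation:
d1 = 0.0161236232; d2 = -0.2788763768
phi(d1) = 0.3988904270; exp(-qT) = 0.9927762179; exp(-rT) = 0.9932727301
Vega = S * exp(-qT) * phi(d1) * sqrt(T) = 10.7700 * 0.9927762179 * 0.3988904270 * 0.5000000000 = 2.132508


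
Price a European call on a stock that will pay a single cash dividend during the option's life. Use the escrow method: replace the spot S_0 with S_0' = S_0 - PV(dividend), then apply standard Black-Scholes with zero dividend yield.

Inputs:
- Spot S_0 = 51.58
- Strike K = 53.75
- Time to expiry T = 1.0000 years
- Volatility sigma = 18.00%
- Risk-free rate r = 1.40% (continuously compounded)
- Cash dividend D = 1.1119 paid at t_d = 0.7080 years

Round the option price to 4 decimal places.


PV(D) = D * exp(-r * t_d) = 1.1119 * 0.99013696 = 1.10093329
S_0' = S_0 - PV(D) = 51.5800 - 1.10093329 = 50.47906671
d1 = (ln(S_0'/K) + (r + sigma^2/2)*T) / (sigma*sqrt(T)) = -0.18102743
d2 = d1 - sigma*sqrt(T) = -0.36102743
exp(-rT) = 0.98609754
N(d1) = 0.42817302; N(d2) = 0.35903947
C = S_0' * N(d1) - K * exp(-rT) * N(d2) = 50.47906671 * 0.42817302 - 53.7500 * 0.98609754 * 0.35903947 = 2.5837

Answer: Price = 2.5837


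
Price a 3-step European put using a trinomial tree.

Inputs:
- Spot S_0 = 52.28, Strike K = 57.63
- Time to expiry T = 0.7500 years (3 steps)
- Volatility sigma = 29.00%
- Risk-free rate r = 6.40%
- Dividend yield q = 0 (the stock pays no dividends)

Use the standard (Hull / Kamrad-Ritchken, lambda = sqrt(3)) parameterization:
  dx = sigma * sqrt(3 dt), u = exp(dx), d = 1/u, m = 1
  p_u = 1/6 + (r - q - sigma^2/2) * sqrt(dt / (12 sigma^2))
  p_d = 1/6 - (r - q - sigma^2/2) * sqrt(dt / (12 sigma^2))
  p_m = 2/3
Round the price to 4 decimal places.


Answer: Price = V(0,0) = 6.9617

Derivation:
dt = T/N = 0.250000; dx = sigma*sqrt(3*dt) = 0.251147
u = exp(dx) = 1.285500; d = 1/u = 0.777908
p_u = 0.177592, p_m = 0.666667, p_d = 0.155742
Discount per step: exp(-r*dt) = 0.984127
Stock lattice S(k, j) with j the centered position index:
  k=0: S(0,+0) = 52.2800
  k=1: S(1,-1) = 40.6690; S(1,+0) = 52.2800; S(1,+1) = 67.2059
  k=2: S(2,-2) = 31.6367; S(2,-1) = 40.6690; S(2,+0) = 52.2800; S(2,+1) = 67.2059; S(2,+2) = 86.3932
  k=3: S(3,-3) = 24.6105; S(3,-2) = 31.6367; S(3,-1) = 40.6690; S(3,+0) = 52.2800; S(3,+1) = 67.2059; S(3,+2) = 86.3932; S(3,+3) = 111.0584
Terminal payoffs V(N, j) = max(K - S_T, 0):
  V(3,-3) = 33.019534; V(3,-2) = 25.993258; V(3,-1) = 16.960984; V(3,+0) = 5.350000; V(3,+1) = 0.000000; V(3,+2) = 0.000000; V(3,+3) = 0.000000
Backward induction: V(k, j) = exp(-r*dt) * [p_u * V(k+1, j+1) + p_m * V(k+1, j) + p_d * V(k+1, j-1)]
  V(2,-2) = exp(-r*dt) * [p_u*16.960984 + p_m*25.993258 + p_d*33.019534] = 25.078997
  V(2,-1) = exp(-r*dt) * [p_u*5.350000 + p_m*16.960984 + p_d*25.993258] = 16.046860
  V(2,+0) = exp(-r*dt) * [p_u*0.000000 + p_m*5.350000 + p_d*16.960984] = 6.109660
  V(2,+1) = exp(-r*dt) * [p_u*0.000000 + p_m*0.000000 + p_d*5.350000] = 0.819993
  V(2,+2) = exp(-r*dt) * [p_u*0.000000 + p_m*0.000000 + p_d*0.000000] = 0.000000
  V(1,-1) = exp(-r*dt) * [p_u*6.109660 + p_m*16.046860 + p_d*25.078997] = 15.439756
  V(1,+0) = exp(-r*dt) * [p_u*0.819993 + p_m*6.109660 + p_d*16.046860] = 6.611267
  V(1,+1) = exp(-r*dt) * [p_u*0.000000 + p_m*0.819993 + p_d*6.109660] = 1.474411
  V(0,+0) = exp(-r*dt) * [p_u*1.474411 + p_m*6.611267 + p_d*15.439756] = 6.961687


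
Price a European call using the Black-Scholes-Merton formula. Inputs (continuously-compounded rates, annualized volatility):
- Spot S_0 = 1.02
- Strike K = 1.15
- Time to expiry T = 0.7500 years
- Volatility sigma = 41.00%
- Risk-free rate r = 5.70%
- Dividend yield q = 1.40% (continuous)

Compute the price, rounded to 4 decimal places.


Answer: Price = 0.1069

Derivation:
d1 = (ln(S/K) + (r - q + 0.5*sigma^2) * T) / (sigma * sqrt(T)) = -0.06948429
d2 = d1 - sigma * sqrt(T) = -0.42455470
exp(-rT) = 0.95815090; exp(-qT) = 0.98955493
C = S_0 * exp(-qT) * N(d1) - K * exp(-rT) * N(d2)
N(d1) = 0.47230207; N(d2) = 0.33558066
C = 1.0200 * 0.98955493 * 0.47230207 - 1.1500 * 0.95815090 * 0.33558066 = 0.1069


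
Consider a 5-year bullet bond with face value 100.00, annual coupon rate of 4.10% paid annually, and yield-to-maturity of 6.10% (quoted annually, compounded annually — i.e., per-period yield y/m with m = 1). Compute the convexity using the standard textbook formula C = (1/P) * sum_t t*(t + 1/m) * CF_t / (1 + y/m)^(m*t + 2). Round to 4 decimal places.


Answer: Convexity = 23.8396

Derivation:
Coupon per period c = face * coupon_rate / m = 4.100000
Periods per year m = 1; per-period yield y/m = 0.061000
Number of cashflows N = 5
Cashflows (t years, CF_t, discount factor 1/(1+y/m)^(m*t), PV):
  t = 1.0000: CF_t = 4.100000, DF = 0.942507, PV = 3.864279
  t = 2.0000: CF_t = 4.100000, DF = 0.888320, PV = 3.642110
  t = 3.0000: CF_t = 4.100000, DF = 0.837247, PV = 3.432715
  t = 4.0000: CF_t = 4.100000, DF = 0.789112, PV = 3.235358
  t = 5.0000: CF_t = 104.100000, DF = 0.743743, PV = 77.423680
Price P = sum_t PV_t = 91.598142
Convexity numerator sum_t t*(t + 1/m) * CF_t / (1+y/m)^(m*t + 2):
  t = 1.0000: term = 6.865429
  t = 2.0000: term = 19.412147
  t = 3.0000: term = 36.592172
  t = 4.0000: term = 57.480634
  t = 5.0000: term = 2063.309116
Convexity = (1/P) * sum = 2183.659498 / 91.598142 = 23.839561


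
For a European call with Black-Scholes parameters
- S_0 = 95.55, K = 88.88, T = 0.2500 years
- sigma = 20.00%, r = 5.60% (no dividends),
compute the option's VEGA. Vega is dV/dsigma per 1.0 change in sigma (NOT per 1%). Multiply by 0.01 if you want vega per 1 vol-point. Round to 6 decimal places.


d1 = 0.9136252535; d2 = 0.8136252535
phi(d1) = 0.2628178466; exp(-qT) = 1.0000000000; exp(-rT) = 0.9860975443
Vega = S * exp(-qT) * phi(d1) * sqrt(T) = 95.5500 * 1.0000000000 * 0.2628178466 * 0.5000000000 = 12.556123

Answer: Vega = 12.556123


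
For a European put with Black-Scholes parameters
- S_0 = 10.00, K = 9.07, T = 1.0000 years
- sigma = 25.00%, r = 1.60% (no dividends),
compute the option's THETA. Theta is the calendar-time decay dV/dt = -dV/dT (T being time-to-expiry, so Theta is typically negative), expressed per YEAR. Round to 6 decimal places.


Answer: Theta = -0.368637

Derivation:
d1 = 0.5794513155; d2 = 0.3294513155
phi(d1) = 0.3372872133; exp(-qT) = 1.0000000000; exp(-rT) = 0.9841273201
Theta = -S*exp(-qT)*phi(d1)*sigma/(2*sqrt(T)) + r*K*exp(-rT)*N(-d2) - q*S*exp(-qT)*N(-d1)
N(-d1) = 0.2811423437; N(-d2) = 0.3709072932; sqrt(T) = 1.0000000000
Term 1 = -10.0000 * 1.0000000000 * 0.3372872133 * 0.2500 / (2 * 1.0000000000) = -0.4216090166
Term 2 = 0.0160 * 9.0700 * 0.9841273201 * 0.3709072932 = 0.0529717025
Term 3 = 0 (no dividend yield, q = 0)
Theta = -0.4216090166 + (0.0529717025) + (0.0000000000) = -0.368637


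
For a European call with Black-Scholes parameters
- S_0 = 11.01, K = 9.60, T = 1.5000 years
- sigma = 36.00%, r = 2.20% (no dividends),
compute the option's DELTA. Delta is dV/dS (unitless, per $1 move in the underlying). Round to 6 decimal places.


Answer: Delta = 0.727781

Derivation:
d1 = 0.6061145615; d2 = 0.1652064078
phi(d1) = 0.3319981229; exp(-qT) = 1.0000000000; exp(-rT) = 0.9675385596
N(d1) = 0.7277806589
Delta = exp(-qT) * N(d1) = 1.0000000000 * 0.7277806589 = 0.727781


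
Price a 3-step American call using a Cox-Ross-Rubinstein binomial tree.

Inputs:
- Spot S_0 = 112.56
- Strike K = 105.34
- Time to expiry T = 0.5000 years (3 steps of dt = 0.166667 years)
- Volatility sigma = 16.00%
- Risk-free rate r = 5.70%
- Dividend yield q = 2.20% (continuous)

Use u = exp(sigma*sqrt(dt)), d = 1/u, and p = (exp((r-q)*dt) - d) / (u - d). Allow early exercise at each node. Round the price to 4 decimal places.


Answer: Price = V(0,0) = 10.2541

Derivation:
dt = T/N = 0.166667
u = exp(sigma*sqrt(dt)) = 1.067500; d = 1/u = 0.936768
p = (exp((r-q)*dt) - d) / (u - d) = 0.528427
Discount per step: exp(-r*dt) = 0.990545
Stock lattice S(k, i) with i counting down-moves:
  k=0: S(0,0) = 112.5600
  k=1: S(1,0) = 120.1578; S(1,1) = 105.4426
  k=2: S(2,0) = 128.2685; S(2,1) = 112.5600; S(2,2) = 98.7752
  k=3: S(3,0) = 136.9267; S(3,1) = 120.1578; S(3,2) = 105.4426; S(3,3) = 92.5295
Terminal payoffs V(N, i) = max(S_T - K, 0):
  V(3,0) = 31.586679; V(3,1) = 14.817831; V(3,2) = 0.102595; V(3,3) = 0.000000
Backward induction: V(k, i) = exp(-r*dt) * [p * V(k+1, i) + (1-p) * V(k+1, i+1)]; then take max(V_cont, immediate exercise) for American.
  V(2,0) = exp(-r*dt) * [p*31.586679 + (1-p)*14.817831] = 23.455053; exercise = 22.928518; V(2,0) = max -> 23.455053
  V(2,1) = exp(-r*dt) * [p*14.817831 + (1-p)*0.102595] = 7.804027; exercise = 7.220000; V(2,1) = max -> 7.804027
  V(2,2) = exp(-r*dt) * [p*0.102595 + (1-p)*0.000000] = 0.053702; exercise = 0.000000; V(2,2) = max -> 0.053702
  V(1,0) = exp(-r*dt) * [p*23.455053 + (1-p)*7.804027] = 15.922463; exercise = 14.817831; V(1,0) = max -> 15.922463
  V(1,1) = exp(-r*dt) * [p*7.804027 + (1-p)*0.053702] = 4.109950; exercise = 0.102595; V(1,1) = max -> 4.109950
  V(0,0) = exp(-r*dt) * [p*15.922463 + (1-p)*4.109950] = 10.254119; exercise = 7.220000; V(0,0) = max -> 10.254119


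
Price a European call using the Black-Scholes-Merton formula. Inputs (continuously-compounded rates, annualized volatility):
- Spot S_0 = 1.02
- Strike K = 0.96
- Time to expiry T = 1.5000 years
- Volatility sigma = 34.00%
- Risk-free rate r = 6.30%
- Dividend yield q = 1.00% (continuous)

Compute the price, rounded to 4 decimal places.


Answer: Price = 0.2291

Derivation:
d1 = (ln(S/K) + (r - q + 0.5*sigma^2) * T) / (sigma * sqrt(T)) = 0.54471038
d2 = d1 - sigma * sqrt(T) = 0.12829712
exp(-rT) = 0.90982773; exp(-qT) = 0.98511194
C = S_0 * exp(-qT) * N(d1) - K * exp(-rT) * N(d2)
N(d1) = 0.70702364; N(d2) = 0.55104308
C = 1.0200 * 0.98511194 * 0.70702364 - 0.9600 * 0.90982773 * 0.55104308 = 0.2291


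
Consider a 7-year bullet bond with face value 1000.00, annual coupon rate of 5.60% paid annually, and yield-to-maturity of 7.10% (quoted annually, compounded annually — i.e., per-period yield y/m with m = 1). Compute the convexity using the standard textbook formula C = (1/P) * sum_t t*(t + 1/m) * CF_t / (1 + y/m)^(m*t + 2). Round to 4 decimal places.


Coupon per period c = face * coupon_rate / m = 56.000000
Periods per year m = 1; per-period yield y/m = 0.071000
Number of cashflows N = 7
Cashflows (t years, CF_t, discount factor 1/(1+y/m)^(m*t), PV):
  t = 1.0000: CF_t = 56.000000, DF = 0.933707, PV = 52.287582
  t = 2.0000: CF_t = 56.000000, DF = 0.871808, PV = 48.821271
  t = 3.0000: CF_t = 56.000000, DF = 0.814013, PV = 45.584754
  t = 4.0000: CF_t = 56.000000, DF = 0.760050, PV = 42.562795
  t = 5.0000: CF_t = 56.000000, DF = 0.709664, PV = 39.741172
  t = 6.0000: CF_t = 56.000000, DF = 0.662618, PV = 37.106603
  t = 7.0000: CF_t = 1056.000000, DF = 0.618691, PV = 653.337554
Price P = sum_t PV_t = 919.441732
Convexity numerator sum_t t*(t + 1/m) * CF_t / (1+y/m)^(m*t + 2):
  t = 1.0000: term = 91.169508
  t = 2.0000: term = 255.376773
  t = 3.0000: term = 476.894066
  t = 4.0000: term = 742.132067
  t = 5.0000: term = 1039.400654
  t = 6.0000: term = 1358.693666
  t = 7.0000: term = 31896.770066
Convexity = (1/P) * sum = 35860.436801 / 919.441732 = 39.002403

Answer: Convexity = 39.0024


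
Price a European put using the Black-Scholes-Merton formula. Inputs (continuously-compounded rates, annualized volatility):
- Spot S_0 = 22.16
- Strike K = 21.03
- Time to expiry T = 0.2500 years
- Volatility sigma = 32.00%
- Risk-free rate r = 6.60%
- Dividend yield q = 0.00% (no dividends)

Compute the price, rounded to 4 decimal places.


Answer: Price = 0.7531

Derivation:
d1 = (ln(S/K) + (r - q + 0.5*sigma^2) * T) / (sigma * sqrt(T)) = 0.51024295
d2 = d1 - sigma * sqrt(T) = 0.35024295
exp(-rT) = 0.98363538; exp(-qT) = 1.00000000
P = K * exp(-rT) * N(-d2) - S_0 * exp(-qT) * N(-d1)
N(-d1) = 0.30494063; N(-d2) = 0.36307819
P = 21.0300 * 0.98363538 * 0.36307819 - 22.1600 * 1.00000000 * 0.30494063 = 0.7531


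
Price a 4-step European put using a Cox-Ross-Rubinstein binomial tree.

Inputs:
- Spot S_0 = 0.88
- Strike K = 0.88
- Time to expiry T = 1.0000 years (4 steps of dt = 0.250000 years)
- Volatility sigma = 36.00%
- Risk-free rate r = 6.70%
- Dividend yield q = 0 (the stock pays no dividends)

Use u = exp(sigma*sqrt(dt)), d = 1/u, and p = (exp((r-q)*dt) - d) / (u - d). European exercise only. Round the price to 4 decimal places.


dt = T/N = 0.250000
u = exp(sigma*sqrt(dt)) = 1.197217; d = 1/u = 0.835270
p = (exp((r-q)*dt) - d) / (u - d) = 0.501788
Discount per step: exp(-r*dt) = 0.983390
Stock lattice S(k, i) with i counting down-moves:
  k=0: S(0,0) = 0.8800
  k=1: S(1,0) = 1.0536; S(1,1) = 0.7350
  k=2: S(2,0) = 1.2613; S(2,1) = 0.8800; S(2,2) = 0.6140
  k=3: S(3,0) = 1.5101; S(3,1) = 1.0536; S(3,2) = 0.7350; S(3,3) = 0.5128
  k=4: S(4,0) = 1.8079; S(4,1) = 1.2613; S(4,2) = 0.8800; S(4,3) = 0.6140; S(4,4) = 0.4283
Terminal payoffs V(N, i) = max(K - S_T, 0):
  V(4,0) = 0.000000; V(4,1) = 0.000000; V(4,2) = 0.000000; V(4,3) = 0.266045; V(4,4) = 0.451658
Backward induction: V(k, i) = exp(-r*dt) * [p * V(k+1, i) + (1-p) * V(k+1, i+1)].
  V(3,0) = exp(-r*dt) * [p*0.000000 + (1-p)*0.000000] = 0.000000
  V(3,1) = exp(-r*dt) * [p*0.000000 + (1-p)*0.000000] = 0.000000
  V(3,2) = exp(-r*dt) * [p*0.000000 + (1-p)*0.266045] = 0.130345
  V(3,3) = exp(-r*dt) * [p*0.266045 + (1-p)*0.451658] = 0.352564
  V(2,0) = exp(-r*dt) * [p*0.000000 + (1-p)*0.000000] = 0.000000
  V(2,1) = exp(-r*dt) * [p*0.000000 + (1-p)*0.130345] = 0.063861
  V(2,2) = exp(-r*dt) * [p*0.130345 + (1-p)*0.352564] = 0.237053
  V(1,0) = exp(-r*dt) * [p*0.000000 + (1-p)*0.063861] = 0.031288
  V(1,1) = exp(-r*dt) * [p*0.063861 + (1-p)*0.237053] = 0.147653
  V(0,0) = exp(-r*dt) * [p*0.031288 + (1-p)*0.147653] = 0.087780

Answer: Price = V(0,0) = 0.0878


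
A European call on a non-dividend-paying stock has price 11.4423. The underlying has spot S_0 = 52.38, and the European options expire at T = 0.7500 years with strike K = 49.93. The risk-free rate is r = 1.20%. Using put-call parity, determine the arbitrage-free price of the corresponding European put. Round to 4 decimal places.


Put-call parity: C - P = S_0 * exp(-qT) - K * exp(-rT).
S_0 * exp(-qT) = 52.3800 * 1.00000000 = 52.38000000
K * exp(-rT) = 49.9300 * 0.99104038 = 49.48264611
P = C - S*exp(-qT) + K*exp(-rT)
P = 11.4423 - 52.38000000 + 49.48264611 = 8.5449

Answer: Put price = 8.5449


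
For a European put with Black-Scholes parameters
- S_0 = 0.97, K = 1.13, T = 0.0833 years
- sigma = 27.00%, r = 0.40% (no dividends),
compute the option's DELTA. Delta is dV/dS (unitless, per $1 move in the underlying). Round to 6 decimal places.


d1 = -1.9159974983; d2 = -1.9939241946
phi(d1) = 0.0636432671; exp(-qT) = 1.0000000000; exp(-rT) = 0.9996668555
N(-d1) = 0.9723172929
Delta = -exp(-qT) * N(-d1) = -1.0000000000 * 0.9723172929 = -0.972317

Answer: Delta = -0.972317


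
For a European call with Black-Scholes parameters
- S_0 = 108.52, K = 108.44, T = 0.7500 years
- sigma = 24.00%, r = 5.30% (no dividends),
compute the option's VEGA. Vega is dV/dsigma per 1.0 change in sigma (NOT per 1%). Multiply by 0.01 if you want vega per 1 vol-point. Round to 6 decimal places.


d1 = 0.2987184464; d2 = 0.0908723495
phi(d1) = 0.3815341610; exp(-qT) = 1.0000000000; exp(-rT) = 0.9610296665
Vega = S * exp(-qT) * phi(d1) * sqrt(T) = 108.5200 * 1.0000000000 * 0.3815341610 * 0.8660254038 = 35.856991

Answer: Vega = 35.856991


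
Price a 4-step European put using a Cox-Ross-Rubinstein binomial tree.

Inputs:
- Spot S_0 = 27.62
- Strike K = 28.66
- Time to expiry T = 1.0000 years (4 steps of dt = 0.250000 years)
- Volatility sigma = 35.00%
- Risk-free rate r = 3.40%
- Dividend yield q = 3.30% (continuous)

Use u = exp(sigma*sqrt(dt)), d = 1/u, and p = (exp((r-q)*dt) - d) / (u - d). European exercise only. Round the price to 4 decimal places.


dt = T/N = 0.250000
u = exp(sigma*sqrt(dt)) = 1.191246; d = 1/u = 0.839457
p = (exp((r-q)*dt) - d) / (u - d) = 0.457072
Discount per step: exp(-r*dt) = 0.991536
Stock lattice S(k, i) with i counting down-moves:
  k=0: S(0,0) = 27.6200
  k=1: S(1,0) = 32.9022; S(1,1) = 23.1858
  k=2: S(2,0) = 39.1946; S(2,1) = 27.6200; S(2,2) = 19.4635
  k=3: S(3,0) = 46.6905; S(3,1) = 32.9022; S(3,2) = 23.1858; S(3,3) = 16.3388
  k=4: S(4,0) = 55.6198; S(4,1) = 39.1946; S(4,2) = 27.6200; S(4,3) = 19.4635; S(4,4) = 13.7157
Terminal payoffs V(N, i) = max(K - S_T, 0):
  V(4,0) = 0.000000; V(4,1) = 0.000000; V(4,2) = 1.040000; V(4,3) = 9.196515; V(4,4) = 14.944314
Backward induction: V(k, i) = exp(-r*dt) * [p * V(k+1, i) + (1-p) * V(k+1, i+1)].
  V(3,0) = exp(-r*dt) * [p*0.000000 + (1-p)*0.000000] = 0.000000
  V(3,1) = exp(-r*dt) * [p*0.000000 + (1-p)*1.040000] = 0.559866
  V(3,2) = exp(-r*dt) * [p*1.040000 + (1-p)*9.196515] = 5.422115
  V(3,3) = exp(-r*dt) * [p*9.196515 + (1-p)*14.944314] = 12.212904
  V(2,0) = exp(-r*dt) * [p*0.000000 + (1-p)*0.559866] = 0.301394
  V(2,1) = exp(-r*dt) * [p*0.559866 + (1-p)*5.422115] = 3.172635
  V(2,2) = exp(-r*dt) * [p*5.422115 + (1-p)*12.212904] = 9.031926
  V(1,0) = exp(-r*dt) * [p*0.301394 + (1-p)*3.172635] = 1.844526
  V(1,1) = exp(-r*dt) * [p*3.172635 + (1-p)*9.031926] = 6.300029
  V(0,0) = exp(-r*dt) * [p*1.844526 + (1-p)*6.300029] = 4.227456

Answer: Price = V(0,0) = 4.2275


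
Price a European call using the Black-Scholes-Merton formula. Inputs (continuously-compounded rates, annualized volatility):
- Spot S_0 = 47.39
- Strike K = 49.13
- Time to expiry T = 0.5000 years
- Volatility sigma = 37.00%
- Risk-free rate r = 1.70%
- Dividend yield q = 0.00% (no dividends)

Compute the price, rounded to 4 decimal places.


Answer: Price = 4.3666

Derivation:
d1 = (ln(S/K) + (r - q + 0.5*sigma^2) * T) / (sigma * sqrt(T)) = 0.02548027
d2 = d1 - sigma * sqrt(T) = -0.23614924
exp(-rT) = 0.99153602; exp(-qT) = 1.00000000
C = S_0 * exp(-qT) * N(d1) - K * exp(-rT) * N(d2)
N(d1) = 0.51016406; N(d2) = 0.40665843
C = 47.3900 * 1.00000000 * 0.51016406 - 49.1300 * 0.99153602 * 0.40665843 = 4.3666


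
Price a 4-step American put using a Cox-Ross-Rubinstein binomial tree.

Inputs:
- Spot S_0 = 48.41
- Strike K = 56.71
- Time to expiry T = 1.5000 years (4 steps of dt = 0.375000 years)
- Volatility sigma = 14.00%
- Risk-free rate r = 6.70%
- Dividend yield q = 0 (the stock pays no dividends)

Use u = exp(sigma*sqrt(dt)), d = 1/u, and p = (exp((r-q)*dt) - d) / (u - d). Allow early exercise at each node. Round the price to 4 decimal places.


Answer: Price = V(0,0) = 8.3000

Derivation:
dt = T/N = 0.375000
u = exp(sigma*sqrt(dt)) = 1.089514; d = 1/u = 0.917840
p = (exp((r-q)*dt) - d) / (u - d) = 0.626787
Discount per step: exp(-r*dt) = 0.975188
Stock lattice S(k, i) with i counting down-moves:
  k=0: S(0,0) = 48.4100
  k=1: S(1,0) = 52.7434; S(1,1) = 44.4326
  k=2: S(2,0) = 57.4647; S(2,1) = 48.4100; S(2,2) = 40.7821
  k=3: S(3,0) = 62.6086; S(3,1) = 52.7434; S(3,2) = 44.4326; S(3,3) = 37.4314
  k=4: S(4,0) = 68.2130; S(4,1) = 57.4647; S(4,2) = 48.4100; S(4,3) = 40.7821; S(4,4) = 34.3560
Terminal payoffs V(N, i) = max(K - S_T, 0):
  V(4,0) = 0.000000; V(4,1) = 0.000000; V(4,2) = 8.300000; V(4,3) = 15.927946; V(4,4) = 22.353960
Backward induction: V(k, i) = exp(-r*dt) * [p * V(k+1, i) + (1-p) * V(k+1, i+1)]; then take max(V_cont, immediate exercise) for American.
  V(3,0) = exp(-r*dt) * [p*0.000000 + (1-p)*0.000000] = 0.000000; exercise = 0.000000; V(3,0) = max -> 0.000000
  V(3,1) = exp(-r*dt) * [p*0.000000 + (1-p)*8.300000] = 3.020811; exercise = 3.966605; V(3,1) = max -> 3.966605
  V(3,2) = exp(-r*dt) * [p*8.300000 + (1-p)*15.927946] = 10.870275; exercise = 12.277363; V(3,2) = max -> 12.277363
  V(3,3) = exp(-r*dt) * [p*15.927946 + (1-p)*22.353960] = 17.871510; exercise = 19.278598; V(3,3) = max -> 19.278598
  V(2,0) = exp(-r*dt) * [p*0.000000 + (1-p)*3.966605] = 1.443658; exercise = 0.000000; V(2,0) = max -> 1.443658
  V(2,1) = exp(-r*dt) * [p*3.966605 + (1-p)*12.277363] = 6.892912; exercise = 8.300000; V(2,1) = max -> 8.300000
  V(2,2) = exp(-r*dt) * [p*12.277363 + (1-p)*19.278598] = 14.520858; exercise = 15.927946; V(2,2) = max -> 15.927946
  V(1,0) = exp(-r*dt) * [p*1.443658 + (1-p)*8.300000] = 3.903225; exercise = 3.966605; V(1,0) = max -> 3.966605
  V(1,1) = exp(-r*dt) * [p*8.300000 + (1-p)*15.927946] = 10.870275; exercise = 12.277363; V(1,1) = max -> 12.277363
  V(0,0) = exp(-r*dt) * [p*3.966605 + (1-p)*12.277363] = 6.892912; exercise = 8.300000; V(0,0) = max -> 8.300000


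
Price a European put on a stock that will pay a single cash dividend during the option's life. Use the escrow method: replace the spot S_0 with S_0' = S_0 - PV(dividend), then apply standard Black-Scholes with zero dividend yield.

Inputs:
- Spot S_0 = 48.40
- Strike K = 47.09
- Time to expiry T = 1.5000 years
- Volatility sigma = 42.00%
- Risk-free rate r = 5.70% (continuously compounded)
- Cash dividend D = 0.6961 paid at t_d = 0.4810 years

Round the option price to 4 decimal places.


PV(D) = D * exp(-r * t_d) = 0.6961 * 0.97295543 = 0.67727428
S_0' = S_0 - PV(D) = 48.4000 - 0.67727428 = 47.72272572
d1 = (ln(S_0'/K) + (r + sigma^2/2)*T) / (sigma*sqrt(T)) = 0.44935899
d2 = d1 - sigma*sqrt(T) = -0.06503385
exp(-rT) = 0.91805314
N(-d1) = 0.32658635; N(-d2) = 0.52592648
P = K * exp(-rT) * N(-d2) - S_0' * N(-d1) = 47.0900 * 0.91805314 * 0.52592648 - 47.72272572 * 0.32658635 = 7.1508

Answer: Price = 7.1508


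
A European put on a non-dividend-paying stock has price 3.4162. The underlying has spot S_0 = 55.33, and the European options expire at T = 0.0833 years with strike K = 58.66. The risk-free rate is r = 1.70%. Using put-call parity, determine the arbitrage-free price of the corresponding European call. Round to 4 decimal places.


Answer: Call price = 0.1692

Derivation:
Put-call parity: C - P = S_0 * exp(-qT) - K * exp(-rT).
S_0 * exp(-qT) = 55.3300 * 1.00000000 = 55.33000000
K * exp(-rT) = 58.6600 * 0.99858490 = 58.57699036
C = P + S*exp(-qT) - K*exp(-rT)
C = 3.4162 + 55.33000000 - 58.57699036 = 0.1692


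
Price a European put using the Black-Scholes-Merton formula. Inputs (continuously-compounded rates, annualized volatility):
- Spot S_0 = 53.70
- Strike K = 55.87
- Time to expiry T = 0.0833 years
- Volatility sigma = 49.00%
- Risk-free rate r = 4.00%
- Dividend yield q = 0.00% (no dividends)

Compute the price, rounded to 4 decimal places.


Answer: Price = 4.1759

Derivation:
d1 = (ln(S/K) + (r - q + 0.5*sigma^2) * T) / (sigma * sqrt(T)) = -0.18584308
d2 = d1 - sigma * sqrt(T) = -0.32726560
exp(-rT) = 0.99667354; exp(-qT) = 1.00000000
P = K * exp(-rT) * N(-d2) - S_0 * exp(-qT) * N(-d1)
N(-d1) = 0.57371609; N(-d2) = 0.62826650
P = 55.8700 * 0.99667354 * 0.62826650 - 53.7000 * 1.00000000 * 0.57371609 = 4.1759


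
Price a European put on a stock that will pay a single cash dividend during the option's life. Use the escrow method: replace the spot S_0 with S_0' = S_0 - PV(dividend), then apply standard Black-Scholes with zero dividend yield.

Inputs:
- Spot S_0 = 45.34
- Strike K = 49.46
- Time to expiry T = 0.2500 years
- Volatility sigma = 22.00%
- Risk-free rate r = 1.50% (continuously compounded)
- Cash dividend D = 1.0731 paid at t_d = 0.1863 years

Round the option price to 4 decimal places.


Answer: Price = 5.4544

Derivation:
PV(D) = D * exp(-r * t_d) = 1.0731 * 0.99720940 = 1.07010541
S_0' = S_0 - PV(D) = 45.3400 - 1.07010541 = 44.26989459
d1 = (ln(S_0'/K) + (r + sigma^2/2)*T) / (sigma*sqrt(T)) = -0.91872179
d2 = d1 - sigma*sqrt(T) = -1.02872179
exp(-rT) = 0.99625702
N(-d1) = 0.82087944; N(-d2) = 0.84819479
P = K * exp(-rT) * N(-d2) - S_0' * N(-d1) = 49.4600 * 0.99625702 * 0.84819479 - 44.26989459 * 0.82087944 = 5.4544


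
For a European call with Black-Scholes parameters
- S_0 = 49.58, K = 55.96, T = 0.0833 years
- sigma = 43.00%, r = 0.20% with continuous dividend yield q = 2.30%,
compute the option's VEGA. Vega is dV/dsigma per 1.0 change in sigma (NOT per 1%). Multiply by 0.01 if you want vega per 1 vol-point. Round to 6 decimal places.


d1 = -0.9274194726; d2 = -1.0515249519
phi(d1) = 0.2595017138; exp(-qT) = 0.9980859342; exp(-rT) = 0.9998334139
Vega = S * exp(-qT) * phi(d1) * sqrt(T) = 49.5800 * 0.9980859342 * 0.2595017138 * 0.2886173938 = 3.706271

Answer: Vega = 3.706271


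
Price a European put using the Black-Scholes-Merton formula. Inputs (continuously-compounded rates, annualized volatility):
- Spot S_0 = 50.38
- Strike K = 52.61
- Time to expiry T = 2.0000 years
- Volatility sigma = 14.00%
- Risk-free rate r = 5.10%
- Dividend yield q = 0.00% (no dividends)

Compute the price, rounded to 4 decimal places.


d1 = (ln(S/K) + (r - q + 0.5*sigma^2) * T) / (sigma * sqrt(T)) = 0.39541439
d2 = d1 - sigma * sqrt(T) = 0.19742449
exp(-rT) = 0.90302955; exp(-qT) = 1.00000000
P = K * exp(-rT) * N(-d2) - S_0 * exp(-qT) * N(-d1)
N(-d1) = 0.34626855; N(-d2) = 0.42174768
P = 52.6100 * 0.90302955 * 0.42174768 - 50.3800 * 1.00000000 * 0.34626855 = 2.5915

Answer: Price = 2.5915


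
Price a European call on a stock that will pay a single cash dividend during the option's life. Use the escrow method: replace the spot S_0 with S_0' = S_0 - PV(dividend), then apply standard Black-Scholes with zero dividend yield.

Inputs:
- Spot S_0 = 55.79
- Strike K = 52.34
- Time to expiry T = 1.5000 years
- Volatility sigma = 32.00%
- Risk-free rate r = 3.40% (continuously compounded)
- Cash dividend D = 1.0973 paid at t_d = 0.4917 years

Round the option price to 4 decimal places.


Answer: Price = 10.8355

Derivation:
PV(D) = D * exp(-r * t_d) = 1.0973 * 0.98342117 = 1.07910805
S_0' = S_0 - PV(D) = 55.7900 - 1.07910805 = 54.71089195
d1 = (ln(S_0'/K) + (r + sigma^2/2)*T) / (sigma*sqrt(T)) = 0.43912695
d2 = d1 - sigma*sqrt(T) = 0.04720859
exp(-rT) = 0.95027867
N(d1) = 0.66971522; N(d2) = 0.51882651
C = S_0' * N(d1) - K * exp(-rT) * N(d2) = 54.71089195 * 0.66971522 - 52.3400 * 0.95027867 * 0.51882651 = 10.8355


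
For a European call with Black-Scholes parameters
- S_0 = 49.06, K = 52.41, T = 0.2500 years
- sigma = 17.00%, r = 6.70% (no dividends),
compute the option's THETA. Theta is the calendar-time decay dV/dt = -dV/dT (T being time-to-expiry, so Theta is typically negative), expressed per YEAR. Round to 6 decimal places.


Answer: Theta = -3.800942

Derivation:
d1 = -0.5375396939; d2 = -0.6225396939
phi(d1) = 0.3452753741; exp(-qT) = 1.0000000000; exp(-rT) = 0.9833895013
Theta = -S*exp(-qT)*phi(d1)*sigma/(2*sqrt(T)) - r*K*exp(-rT)*N(d2) + q*S*exp(-qT)*N(d1)
N(d1) = 0.2954474370; N(d2) = 0.2667935257; sqrt(T) = 0.5000000000
Term 1 = -49.0600 * 1.0000000000 * 0.3452753741 * 0.1700 / (2 * 0.5000000000) = -2.8796656751
Term 2 = -0.0670 * 52.4100 * 0.9833895013 * 0.2667935257 = -0.9212761243
Term 3 = 0 (no dividend yield, q = 0)
Theta = -2.8796656751 + (-0.9212761243) + (0.0000000000) = -3.800942


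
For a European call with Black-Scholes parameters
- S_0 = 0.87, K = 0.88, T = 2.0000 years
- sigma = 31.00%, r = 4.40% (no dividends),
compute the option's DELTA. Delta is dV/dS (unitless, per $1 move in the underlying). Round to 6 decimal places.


Answer: Delta = 0.653158

Derivation:
d1 = 0.3938614519; d2 = -0.0445447524
phi(d1) = 0.3691685534; exp(-qT) = 1.0000000000; exp(-rT) = 0.9157608767
N(d1) = 0.6531583342
Delta = exp(-qT) * N(d1) = 1.0000000000 * 0.6531583342 = 0.653158


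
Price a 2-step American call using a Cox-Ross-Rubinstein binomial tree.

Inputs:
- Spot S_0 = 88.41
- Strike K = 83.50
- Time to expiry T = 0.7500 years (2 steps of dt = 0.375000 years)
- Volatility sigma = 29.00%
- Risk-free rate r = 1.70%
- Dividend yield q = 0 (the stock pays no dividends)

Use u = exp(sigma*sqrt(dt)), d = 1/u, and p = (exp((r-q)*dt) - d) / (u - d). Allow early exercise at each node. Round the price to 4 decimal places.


dt = T/N = 0.375000
u = exp(sigma*sqrt(dt)) = 1.194333; d = 1/u = 0.837287
p = (exp((r-q)*dt) - d) / (u - d) = 0.473631
Discount per step: exp(-r*dt) = 0.993645
Stock lattice S(k, i) with i counting down-moves:
  k=0: S(0,0) = 88.4100
  k=1: S(1,0) = 105.5910; S(1,1) = 74.0246
  k=2: S(2,0) = 126.1108; S(2,1) = 88.4100; S(2,2) = 61.9798
Terminal payoffs V(N, i) = max(S_T - K, 0):
  V(2,0) = 42.610827; V(2,1) = 4.910000; V(2,2) = 0.000000
Backward induction: V(k, i) = exp(-r*dt) * [p * V(k+1, i) + (1-p) * V(k+1, i+1)]; then take max(V_cont, immediate exercise) for American.
  V(1,0) = exp(-r*dt) * [p*42.610827 + (1-p)*4.910000] = 22.621614; exercise = 22.090995; V(1,0) = max -> 22.621614
  V(1,1) = exp(-r*dt) * [p*4.910000 + (1-p)*0.000000] = 2.310751; exercise = 0.000000; V(1,1) = max -> 2.310751
  V(0,0) = exp(-r*dt) * [p*22.621614 + (1-p)*2.310751] = 11.854794; exercise = 4.910000; V(0,0) = max -> 11.854794

Answer: Price = V(0,0) = 11.8548


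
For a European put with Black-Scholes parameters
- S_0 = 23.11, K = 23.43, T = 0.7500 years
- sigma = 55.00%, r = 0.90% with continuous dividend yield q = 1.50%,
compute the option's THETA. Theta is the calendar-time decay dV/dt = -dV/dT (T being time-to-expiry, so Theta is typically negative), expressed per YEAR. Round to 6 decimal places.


Answer: Theta = -2.854324

Derivation:
d1 = 0.1998380844; d2 = -0.2764758877
phi(d1) = 0.3910553522; exp(-qT) = 0.9888130446; exp(-rT) = 0.9932727301
Theta = -S*exp(-qT)*phi(d1)*sigma/(2*sqrt(T)) + r*K*exp(-rT)*N(-d2) - q*S*exp(-qT)*N(-d1)
N(-d1) = 0.4208036075; N(-d2) = 0.6089087115; sqrt(T) = 0.8660254038
Term 1 = -23.1100 * 0.9888130446 * 0.3910553522 * 0.5500 / (2 * 0.8660254038) = -2.8376212577
Term 2 = 0.0090 * 23.4300 * 0.9932727301 * 0.6089087115 = 0.1275367946
Term 3 = -0.0150 * 23.1100 * 0.9888130446 * 0.4208036075 = -0.1442397118
Theta = -2.8376212577 + (0.1275367946) + (-0.1442397118) = -2.854324


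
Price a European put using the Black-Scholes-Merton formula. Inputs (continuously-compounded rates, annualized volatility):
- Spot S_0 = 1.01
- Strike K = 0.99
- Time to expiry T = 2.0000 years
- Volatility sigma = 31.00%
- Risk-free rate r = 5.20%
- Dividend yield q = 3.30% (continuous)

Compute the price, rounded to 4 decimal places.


Answer: Price = 0.1342

Derivation:
d1 = (ln(S/K) + (r - q + 0.5*sigma^2) * T) / (sigma * sqrt(T)) = 0.35150202
d2 = d1 - sigma * sqrt(T) = -0.08690418
exp(-rT) = 0.90122530; exp(-qT) = 0.93613086
P = K * exp(-rT) * N(-d2) - S_0 * exp(-qT) * N(-d1)
N(-d1) = 0.36260588; N(-d2) = 0.53462616
P = 0.9900 * 0.90122530 * 0.53462616 - 1.0100 * 0.93613086 * 0.36260588 = 0.1342


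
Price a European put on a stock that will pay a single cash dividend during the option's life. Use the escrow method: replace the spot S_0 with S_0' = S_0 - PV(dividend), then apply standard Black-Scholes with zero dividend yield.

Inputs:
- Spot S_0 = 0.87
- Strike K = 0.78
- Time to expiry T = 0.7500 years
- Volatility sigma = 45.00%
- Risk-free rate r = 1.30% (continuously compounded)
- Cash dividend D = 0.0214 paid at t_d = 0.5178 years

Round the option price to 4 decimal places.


Answer: Price = 0.0907

Derivation:
PV(D) = D * exp(-r * t_d) = 0.0214 * 0.99329121 = 0.02125643
S_0' = S_0 - PV(D) = 0.8700 - 0.02125643 = 0.84874357
d1 = (ln(S_0'/K) + (r + sigma^2/2)*T) / (sigma*sqrt(T)) = 0.43660685
d2 = d1 - sigma*sqrt(T) = 0.04689542
exp(-rT) = 0.99029738
N(-d1) = 0.33119825; N(-d2) = 0.48129829
P = K * exp(-rT) * N(-d2) - S_0' * N(-d1) = 0.7800 * 0.99029738 * 0.48129829 - 0.84874357 * 0.33119825 = 0.0907


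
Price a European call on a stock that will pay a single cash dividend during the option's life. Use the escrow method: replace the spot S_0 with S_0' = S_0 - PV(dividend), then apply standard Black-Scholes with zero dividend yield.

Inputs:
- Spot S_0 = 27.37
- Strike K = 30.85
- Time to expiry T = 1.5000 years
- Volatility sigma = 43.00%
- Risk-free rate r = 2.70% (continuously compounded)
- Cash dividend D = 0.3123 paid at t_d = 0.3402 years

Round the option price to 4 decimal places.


PV(D) = D * exp(-r * t_d) = 0.3123 * 0.99085666 = 0.30944453
S_0' = S_0 - PV(D) = 27.3700 - 0.30944453 = 27.06055547
d1 = (ln(S_0'/K) + (r + sigma^2/2)*T) / (sigma*sqrt(T)) = 0.09136293
d2 = d1 - sigma*sqrt(T) = -0.43527737
exp(-rT) = 0.96030916
N(d1) = 0.53639789; N(d2) = 0.33168056
C = S_0' * N(d1) - K * exp(-rT) * N(d2) = 27.06055547 * 0.53639789 - 30.8500 * 0.96030916 * 0.33168056 = 4.6890

Answer: Price = 4.6890


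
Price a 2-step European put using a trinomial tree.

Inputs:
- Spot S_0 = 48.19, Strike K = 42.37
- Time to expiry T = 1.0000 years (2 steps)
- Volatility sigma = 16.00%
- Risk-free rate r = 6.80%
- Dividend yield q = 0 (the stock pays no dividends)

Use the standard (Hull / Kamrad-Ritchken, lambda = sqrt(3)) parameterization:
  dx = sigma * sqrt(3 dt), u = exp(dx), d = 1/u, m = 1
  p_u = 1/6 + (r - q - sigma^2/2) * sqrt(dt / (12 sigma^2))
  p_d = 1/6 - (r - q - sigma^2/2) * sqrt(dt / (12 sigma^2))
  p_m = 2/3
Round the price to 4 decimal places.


dt = T/N = 0.500000; dx = sigma*sqrt(3*dt) = 0.195959
u = exp(dx) = 1.216477; d = 1/u = 0.822046
p_u = 0.237089, p_m = 0.666667, p_d = 0.096244
Discount per step: exp(-r*dt) = 0.966572
Stock lattice S(k, j) with j the centered position index:
  k=0: S(0,+0) = 48.1900
  k=1: S(1,-1) = 39.6144; S(1,+0) = 48.1900; S(1,+1) = 58.6220
  k=2: S(2,-2) = 32.5648; S(2,-1) = 39.6144; S(2,+0) = 48.1900; S(2,+1) = 58.6220; S(2,+2) = 71.3124
Terminal payoffs V(N, j) = max(K - S_T, 0):
  V(2,-2) = 9.805160; V(2,-1) = 2.755613; V(2,+0) = 0.000000; V(2,+1) = 0.000000; V(2,+2) = 0.000000
Backward induction: V(k, j) = exp(-r*dt) * [p_u * V(k+1, j+1) + p_m * V(k+1, j) + p_d * V(k+1, j-1)]
  V(1,-1) = exp(-r*dt) * [p_u*0.000000 + p_m*2.755613 + p_d*9.805160] = 2.687805
  V(1,+0) = exp(-r*dt) * [p_u*0.000000 + p_m*0.000000 + p_d*2.755613] = 0.256345
  V(1,+1) = exp(-r*dt) * [p_u*0.000000 + p_m*0.000000 + p_d*0.000000] = 0.000000
  V(0,+0) = exp(-r*dt) * [p_u*0.000000 + p_m*0.256345 + p_d*2.687805] = 0.415221

Answer: Price = V(0,0) = 0.4152


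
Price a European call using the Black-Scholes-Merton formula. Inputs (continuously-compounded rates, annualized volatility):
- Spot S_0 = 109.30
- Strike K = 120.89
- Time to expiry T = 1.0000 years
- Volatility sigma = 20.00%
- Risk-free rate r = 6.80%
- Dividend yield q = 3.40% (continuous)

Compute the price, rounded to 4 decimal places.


Answer: Price = 5.5368

Derivation:
d1 = (ln(S/K) + (r - q + 0.5*sigma^2) * T) / (sigma * sqrt(T)) = -0.23392323
d2 = d1 - sigma * sqrt(T) = -0.43392323
exp(-rT) = 0.93426047; exp(-qT) = 0.96657150
C = S_0 * exp(-qT) * N(d1) - K * exp(-rT) * N(d2)
N(d1) = 0.40752229; N(d2) = 0.33217210
C = 109.3000 * 0.96657150 * 0.40752229 - 120.8900 * 0.93426047 * 0.33217210 = 5.5368


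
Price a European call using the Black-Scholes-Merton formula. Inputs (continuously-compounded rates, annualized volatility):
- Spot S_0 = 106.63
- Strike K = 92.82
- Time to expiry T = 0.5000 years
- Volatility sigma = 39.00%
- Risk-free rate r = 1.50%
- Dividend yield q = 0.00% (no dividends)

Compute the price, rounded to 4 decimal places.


d1 = (ln(S/K) + (r - q + 0.5*sigma^2) * T) / (sigma * sqrt(T)) = 0.66804462
d2 = d1 - sigma * sqrt(T) = 0.39227298
exp(-rT) = 0.99252805; exp(-qT) = 1.00000000
C = S_0 * exp(-qT) * N(d1) - K * exp(-rT) * N(d2)
N(d1) = 0.74794745; N(d2) = 0.65257174
C = 106.6300 * 1.00000000 * 0.74794745 - 92.8200 * 0.99252805 * 0.65257174 = 19.6345

Answer: Price = 19.6345


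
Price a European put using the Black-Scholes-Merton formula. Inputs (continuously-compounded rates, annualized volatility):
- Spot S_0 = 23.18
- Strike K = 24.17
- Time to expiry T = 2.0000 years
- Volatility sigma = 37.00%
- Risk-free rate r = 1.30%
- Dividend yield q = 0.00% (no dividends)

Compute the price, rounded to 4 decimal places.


d1 = (ln(S/K) + (r - q + 0.5*sigma^2) * T) / (sigma * sqrt(T)) = 0.23139141
d2 = d1 - sigma * sqrt(T) = -0.29186761
exp(-rT) = 0.97433509; exp(-qT) = 1.00000000
P = K * exp(-rT) * N(-d2) - S_0 * exp(-qT) * N(-d1)
N(-d1) = 0.40850537; N(-d2) = 0.61480607
P = 24.1700 * 0.97433509 * 0.61480607 - 23.1800 * 1.00000000 * 0.40850537 = 5.0093

Answer: Price = 5.0093
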